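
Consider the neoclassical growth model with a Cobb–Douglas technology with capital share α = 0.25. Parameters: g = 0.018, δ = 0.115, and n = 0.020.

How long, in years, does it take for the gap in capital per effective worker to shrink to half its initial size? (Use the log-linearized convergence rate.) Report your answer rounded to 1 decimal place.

Near the steady state the convergence rate is λ = (1 − α)(n + g + δ).
λ = (1 − 0.25) × 0.153 = 0.75 × 0.153 = 0.11475
Half-life = ln 2 / λ = 0.6931 / 0.11475 ≈ 6.04 years

half-life ≈ 6.0 years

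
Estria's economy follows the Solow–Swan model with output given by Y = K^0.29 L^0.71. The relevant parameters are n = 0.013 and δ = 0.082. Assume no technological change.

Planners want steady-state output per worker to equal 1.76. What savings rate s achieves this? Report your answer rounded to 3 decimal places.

s ≈ 0.379

At the steady state, Δk = 0, so s·k^α = (n + δ)·k.
Since y* = [s/(n + δ)]^(α/(1−α)), we have s/(n + δ) = (y*)^((1−α)/α) = 1.76^2.4483 = 3.9911.
Therefore s = 3.9911 × (n + δ) = 3.9911 × 0.095 = 0.3792.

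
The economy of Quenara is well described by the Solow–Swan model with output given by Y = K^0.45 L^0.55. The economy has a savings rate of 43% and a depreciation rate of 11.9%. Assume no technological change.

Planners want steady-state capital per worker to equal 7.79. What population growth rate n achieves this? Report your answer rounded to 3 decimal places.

n ≈ 0.020

At the steady state, Δk = 0, so s·k^α = (n + δ)·k.
So s / (n + δ) = (k*)^(1−α) = 7.79^0.55 = 3.0928.
Therefore n + δ = s / 3.0928 = 0.43 / 3.0928 = 0.1390, so n = 0.1390 − 0.119 = 0.0200.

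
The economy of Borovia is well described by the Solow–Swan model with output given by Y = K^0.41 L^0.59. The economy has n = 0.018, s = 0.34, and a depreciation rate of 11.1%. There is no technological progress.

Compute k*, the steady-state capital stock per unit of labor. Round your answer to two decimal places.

k* = 5.17

Steady state requires s·f(k) = (n + δ)·k, i.e. s·k^α = (n + δ)·k.
Rearranging, k^(1−α) = s / (n + δ).
k^0.59 = 0.34 / (0.018 + 0.111) = 0.34 / 0.129 = 2.6357
k* = 2.6357^(1/0.59) ≈ 5.1687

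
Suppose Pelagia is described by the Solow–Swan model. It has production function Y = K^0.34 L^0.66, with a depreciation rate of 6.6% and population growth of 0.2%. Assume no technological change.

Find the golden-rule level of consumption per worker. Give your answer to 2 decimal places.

c_gold ≈ 1.51

At the golden rule, f'(k) = n + δ, so α·k^(α−1) = n + δ and k_gold = (α/(n + δ))^(1/(1−α)).
k_gold = (0.34/0.068)^(1/0.66) = 5.0000^1.5152 ≈ 11.4572
c_gold = f(k_gold) − (n + δ)·k_gold = 2.2913 − 0.068×11.4572 ≈ 1.5122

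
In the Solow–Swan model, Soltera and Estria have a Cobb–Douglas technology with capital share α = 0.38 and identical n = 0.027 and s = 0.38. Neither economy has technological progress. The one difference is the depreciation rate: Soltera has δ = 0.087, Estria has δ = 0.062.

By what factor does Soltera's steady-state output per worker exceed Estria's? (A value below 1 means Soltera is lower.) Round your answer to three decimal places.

ratio ≈ 0.859

Steady-state y* = [s/(n + δ)]^(α/(1−α)), so the ratio is [ (s_S/(n + δ)_S) / (s_E/(n + δ)_E) ]^0.6129.
s_S/(n + δ)_S = 0.38/0.114 = 3.3333; s_E/(n + δ)_E = 0.38/0.089 = 4.2697.
Ratio = (3.3333/4.2697)^0.6129 = 0.7807^0.6129 ≈ 0.8592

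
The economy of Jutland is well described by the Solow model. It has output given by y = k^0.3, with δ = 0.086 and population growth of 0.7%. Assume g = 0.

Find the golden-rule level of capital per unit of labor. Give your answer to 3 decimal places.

k_gold ≈ 5.329

The golden rule sets f'(k) = n + δ, i.e. α·k^(α−1) = n + δ.
So k^(1−α) = α / (n + δ) = 0.3 / 0.093 = 3.2258.
k_gold = 3.2258^(1/0.7) ≈ 5.3287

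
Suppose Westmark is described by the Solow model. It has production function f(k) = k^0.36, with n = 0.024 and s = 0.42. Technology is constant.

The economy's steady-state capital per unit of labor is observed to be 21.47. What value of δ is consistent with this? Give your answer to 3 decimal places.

At the steady state, Δk = 0, so s·k^α = (n + δ)·k.
So s / (n + δ) = (k*)^(1−α) = 21.47^0.64 = 7.1182.
Therefore n + δ = s / 7.1182 = 0.42 / 7.1182 = 0.0590, so δ = 0.0590 − 0.024 = 0.0350.

δ ≈ 0.035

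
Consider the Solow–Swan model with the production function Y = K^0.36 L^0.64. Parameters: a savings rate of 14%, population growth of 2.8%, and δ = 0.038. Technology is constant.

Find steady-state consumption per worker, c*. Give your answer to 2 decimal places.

At the steady state, Δk = 0, so s·k^α = (n + δ)·k.
Rearranging, k^(1−α) = s / (n + δ).
k^0.64 = 0.14 / (0.028 + 0.038) = 0.14 / 0.066 = 2.1212
k* = 2.1212^(1/0.64) ≈ 3.2381
y* = (k*)^α = 3.2381^0.36 ≈ 1.5265
c* = (1 − s)·y* = (1 − 0.14) × 1.5265 ≈ 1.3128

c* = 1.31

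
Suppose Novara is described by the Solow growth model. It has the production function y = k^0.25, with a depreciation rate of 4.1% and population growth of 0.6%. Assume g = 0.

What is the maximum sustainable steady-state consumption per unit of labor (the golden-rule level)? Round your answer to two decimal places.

At the golden rule, f'(k) = n + δ, so α·k^(α−1) = n + δ and k_gold = (α/(n + δ))^(1/(1−α)).
k_gold = (0.25/0.047)^(1/0.75) = 5.3191^1.3333 ≈ 9.2845
c_gold = f(k_gold) − (n + δ)·k_gold = 1.7456 − 0.047×9.2845 ≈ 1.3092

c_gold ≈ 1.31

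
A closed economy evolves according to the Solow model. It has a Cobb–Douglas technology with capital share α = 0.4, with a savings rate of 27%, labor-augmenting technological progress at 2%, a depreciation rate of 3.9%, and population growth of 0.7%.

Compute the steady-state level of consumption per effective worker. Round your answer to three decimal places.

At the steady state, Δk = 0, so s·k^α = (n + g + δ)·k.
Dividing both sides by k: k^(1−α) = s / (n + g + δ).
k^0.6 = 0.27 / (0.007 + 0.020 + 0.039) = 0.27 / 0.066 = 4.0909
k* = 4.0909^(1/0.6) ≈ 10.4640
y* = (k*)^α = 10.4640^0.4 ≈ 2.5579
c* = (1 − s)·y* = (1 − 0.27) × 2.5579 ≈ 1.8673

c* = 1.867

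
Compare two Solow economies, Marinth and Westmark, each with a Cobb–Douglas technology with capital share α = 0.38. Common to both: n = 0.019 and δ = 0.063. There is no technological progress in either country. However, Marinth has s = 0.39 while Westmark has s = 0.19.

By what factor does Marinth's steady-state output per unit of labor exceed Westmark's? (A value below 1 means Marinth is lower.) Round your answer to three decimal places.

ratio ≈ 1.554

Steady-state y* = [s/(n + δ)]^(α/(1−α)), so the ratio is [ (s_M/(n + δ)_M) / (s_W/(n + δ)_W) ]^0.6129.
s_M/(n + δ)_M = 0.39/0.082 = 4.7561; s_W/(n + δ)_W = 0.19/0.082 = 2.3171.
Ratio = (4.7561/2.3171)^0.6129 = 2.0526^0.6129 ≈ 1.5539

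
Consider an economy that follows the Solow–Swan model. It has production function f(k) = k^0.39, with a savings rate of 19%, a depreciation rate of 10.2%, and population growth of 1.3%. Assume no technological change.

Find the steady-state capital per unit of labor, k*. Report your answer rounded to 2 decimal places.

In steady state, investment equals break-even investment: s·k^α = (n + δ)·k.
Dividing both sides by k: k^(1−α) = s / (n + δ).
k^0.61 = 0.19 / (0.013 + 0.102) = 0.19 / 0.115 = 1.6522
k* = 1.6522^(1/0.61) ≈ 2.2776

k* ≈ 2.28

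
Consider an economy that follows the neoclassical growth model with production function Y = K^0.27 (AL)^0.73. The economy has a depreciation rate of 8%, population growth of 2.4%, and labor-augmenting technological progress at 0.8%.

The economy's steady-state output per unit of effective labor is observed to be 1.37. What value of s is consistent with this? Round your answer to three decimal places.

s ≈ 0.262

At the steady state, Δk = 0, so s·k^α = (n + g + δ)·k.
Since y* = [s/(n + g + δ)]^(α/(1−α)), we have s/(n + g + δ) = (y*)^((1−α)/α) = 1.37^2.7037 = 2.3423.
Therefore s = 2.3423 × (n + g + δ) = 2.3423 × 0.112 = 0.2623.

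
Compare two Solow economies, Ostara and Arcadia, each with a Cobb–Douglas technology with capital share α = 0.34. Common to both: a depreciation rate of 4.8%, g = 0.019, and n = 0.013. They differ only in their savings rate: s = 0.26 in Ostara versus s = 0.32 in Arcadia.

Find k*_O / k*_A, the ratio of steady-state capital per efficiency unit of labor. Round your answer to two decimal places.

ratio ≈ 0.73

Steady-state k* = [s/(n + g + δ)]^(1/(1−α)), so the ratio is [ (s_O/(n + g + δ)_O) / (s_A/(n + g + δ)_A) ]^1.5152.
s_O/(n + g + δ)_O = 0.26/0.080 = 3.2500; s_A/(n + g + δ)_A = 0.32/0.080 = 4.0000.
Ratio = (3.2500/4.0000)^1.5152 = 0.8125^1.5152 ≈ 0.7301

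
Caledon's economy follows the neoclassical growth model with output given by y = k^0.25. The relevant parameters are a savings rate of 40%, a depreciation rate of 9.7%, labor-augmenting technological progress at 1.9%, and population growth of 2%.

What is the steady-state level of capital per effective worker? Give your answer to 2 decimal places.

k* ≈ 4.21

Steady state requires s·f(k) = (n + g + δ)·k, i.e. s·k^α = (n + g + δ)·k.
Dividing both sides by k: k^(1−α) = s / (n + g + δ).
k^0.75 = 0.40 / (0.020 + 0.019 + 0.097) = 0.40 / 0.136 = 2.9412
k* = 2.9412^(1/0.75) ≈ 4.2140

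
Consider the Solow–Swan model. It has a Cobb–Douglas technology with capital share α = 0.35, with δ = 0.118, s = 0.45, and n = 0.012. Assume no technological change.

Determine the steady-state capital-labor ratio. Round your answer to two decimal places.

Steady state requires s·f(k) = (n + δ)·k, i.e. s·k^α = (n + δ)·k.
Rearranging, k^(1−α) = s / (n + δ).
k^0.65 = 0.45 / (0.012 + 0.118) = 0.45 / 0.130 = 3.4615
k* = 3.4615^(1/0.65) ≈ 6.7552

k* ≈ 6.76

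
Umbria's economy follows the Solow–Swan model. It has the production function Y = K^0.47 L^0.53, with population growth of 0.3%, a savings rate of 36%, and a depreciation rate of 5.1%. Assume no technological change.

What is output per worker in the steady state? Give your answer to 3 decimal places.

At the steady state, Δk = 0, so s·k^α = (n + δ)·k.
Rearranging, k^(1−α) = s / (n + δ).
k^0.53 = 0.36 / (0.003 + 0.051) = 0.36 / 0.054 = 6.6667
k* = 6.6667^(1/0.53) ≈ 35.8549
y* = (k*)^α = 35.8549^0.47 ≈ 5.3782

y* = 5.378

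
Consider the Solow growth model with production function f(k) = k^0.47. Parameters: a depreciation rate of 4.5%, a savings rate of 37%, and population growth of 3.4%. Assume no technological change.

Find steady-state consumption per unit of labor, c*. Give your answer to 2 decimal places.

c* ≈ 2.48

Steady state requires s·f(k) = (n + δ)·k, i.e. s·k^α = (n + δ)·k.
Dividing both sides by k: k^(1−α) = s / (n + δ).
k^0.53 = 0.37 / (0.034 + 0.045) = 0.37 / 0.079 = 4.6835
k* = 4.6835^(1/0.53) ≈ 18.4174
y* = (k*)^α = 18.4174^0.47 ≈ 3.9324
c* = (1 − s)·y* = (1 − 0.37) × 3.9324 ≈ 2.4774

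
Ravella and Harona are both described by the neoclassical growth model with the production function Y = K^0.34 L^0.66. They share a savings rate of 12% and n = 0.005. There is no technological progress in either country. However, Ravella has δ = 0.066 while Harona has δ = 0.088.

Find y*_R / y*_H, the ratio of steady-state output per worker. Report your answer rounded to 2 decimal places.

ratio ≈ 1.15

Steady-state y* = [s/(n + δ)]^(α/(1−α)), so the ratio is [ (s_R/(n + δ)_R) / (s_H/(n + δ)_H) ]^0.5152.
s_R/(n + δ)_R = 0.12/0.071 = 1.6901; s_H/(n + δ)_H = 0.12/0.093 = 1.2903.
Ratio = (1.6901/1.2903)^0.5152 = 1.3099^0.5152 ≈ 1.1492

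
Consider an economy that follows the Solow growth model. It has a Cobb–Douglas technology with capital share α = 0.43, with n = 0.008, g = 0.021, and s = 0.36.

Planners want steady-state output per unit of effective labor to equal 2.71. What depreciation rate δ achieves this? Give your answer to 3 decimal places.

At the steady state, Δk = 0, so s·k^α = (n + g + δ)·k.
Since y* = [s/(n + g + δ)]^(α/(1−α)), we have s/(n + g + δ) = (y*)^((1−α)/α) = 2.71^1.3256 = 3.7492.
Therefore n + g + δ = s / 3.7492 = 0.36 / 3.7492 = 0.0960, so δ = 0.0960 − 0.029 = 0.0670.

δ ≈ 0.067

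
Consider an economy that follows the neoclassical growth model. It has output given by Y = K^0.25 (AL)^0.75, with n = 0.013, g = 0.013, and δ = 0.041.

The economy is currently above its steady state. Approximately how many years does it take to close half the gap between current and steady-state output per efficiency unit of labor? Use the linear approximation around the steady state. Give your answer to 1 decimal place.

half-life ≈ 13.8 years

Near the steady state the convergence rate is λ = (1 − α)(n + g + δ).
λ = (1 − 0.25) × 0.067 = 0.75 × 0.067 = 0.05025
Half-life = ln 2 / λ = 0.6931 / 0.05025 ≈ 13.79 years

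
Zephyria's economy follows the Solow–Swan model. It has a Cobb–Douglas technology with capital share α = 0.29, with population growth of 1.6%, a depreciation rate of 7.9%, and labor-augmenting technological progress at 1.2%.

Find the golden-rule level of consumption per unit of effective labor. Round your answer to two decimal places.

c_gold ≈ 1.07

At the golden rule, f'(k) = n + g + δ, so α·k^(α−1) = n + g + δ and k_gold = (α/(n + g + δ))^(1/(1−α)).
k_gold = (0.29/0.107)^(1/0.71) = 2.7103^1.4085 ≈ 4.0729
c_gold = f(k_gold) − (n + g + δ)·k_gold = 1.5027 − 0.107×4.0729 ≈ 1.0669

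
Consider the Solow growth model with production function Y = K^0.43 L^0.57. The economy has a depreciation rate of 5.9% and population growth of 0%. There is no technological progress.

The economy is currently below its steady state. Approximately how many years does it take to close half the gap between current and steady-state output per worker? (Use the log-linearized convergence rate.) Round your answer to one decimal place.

t_½ ≈ 20.6 years

Near the steady state the convergence rate is λ = (1 − α)(n + δ).
λ = (1 − 0.43) × 0.059 = 0.57 × 0.059 = 0.03363
Half-life = ln 2 / λ = 0.6931 / 0.03363 ≈ 20.61 years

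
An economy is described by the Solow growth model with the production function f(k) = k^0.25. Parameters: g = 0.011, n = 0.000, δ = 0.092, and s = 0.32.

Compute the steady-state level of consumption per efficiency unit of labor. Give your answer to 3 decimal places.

c* = 0.992

At the steady state, Δk = 0, so s·k^α = (n + g + δ)·k.
Dividing both sides by k: k^(1−α) = s / (n + g + δ).
k^0.75 = 0.32 / (0.000 + 0.011 + 0.092) = 0.32 / 0.103 = 3.1068
k* = 3.1068^(1/0.75) ≈ 4.5333
y* = (k*)^α = 4.5333^0.25 ≈ 1.4592
c* = (1 − s)·y* = (1 − 0.32) × 1.4592 ≈ 0.9923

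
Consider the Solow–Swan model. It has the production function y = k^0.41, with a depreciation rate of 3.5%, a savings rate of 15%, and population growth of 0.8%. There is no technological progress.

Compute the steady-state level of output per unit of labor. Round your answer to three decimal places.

Steady state requires s·f(k) = (n + δ)·k, i.e. s·k^α = (n + δ)·k.
Dividing both sides by k: k^(1−α) = s / (n + δ).
k^0.59 = 0.15 / (0.008 + 0.035) = 0.15 / 0.043 = 3.4884
k* = 3.4884^(1/0.59) ≈ 8.3120
y* = (k*)^α = 8.3120^0.41 ≈ 2.3828

y* ≈ 2.383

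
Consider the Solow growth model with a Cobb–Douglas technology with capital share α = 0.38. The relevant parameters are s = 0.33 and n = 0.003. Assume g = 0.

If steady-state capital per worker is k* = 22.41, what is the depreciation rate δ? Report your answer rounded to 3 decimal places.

δ ≈ 0.045

In steady state, investment equals break-even investment: s·k^α = (n + δ)·k.
So s / (n + δ) = (k*)^(1−α) = 22.41^0.62 = 6.8750.
Therefore n + δ = s / 6.8750 = 0.33 / 6.8750 = 0.0480, so δ = 0.0480 − 0.003 = 0.0450.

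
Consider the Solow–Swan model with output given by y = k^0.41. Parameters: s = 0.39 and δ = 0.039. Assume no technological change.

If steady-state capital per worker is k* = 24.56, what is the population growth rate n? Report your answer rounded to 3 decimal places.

n ≈ 0.020

At the steady state, Δk = 0, so s·k^α = (n + δ)·k.
So s / (n + δ) = (k*)^(1−α) = 24.56^0.59 = 6.6105.
Therefore n + δ = s / 6.6105 = 0.39 / 6.6105 = 0.0590, so n = 0.0590 − 0.039 = 0.0200.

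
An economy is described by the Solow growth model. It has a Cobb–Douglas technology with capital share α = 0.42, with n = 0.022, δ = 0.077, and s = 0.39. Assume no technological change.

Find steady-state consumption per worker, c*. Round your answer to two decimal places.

c* = 1.65

At the steady state, Δk = 0, so s·k^α = (n + δ)·k.
Rearranging, k^(1−α) = s / (n + δ).
k^0.58 = 0.39 / (0.022 + 0.077) = 0.39 / 0.099 = 3.9394
k* = 3.9394^(1/0.58) ≈ 10.6317
y* = (k*)^α = 10.6317^0.42 ≈ 2.6988
c* = (1 − s)·y* = (1 − 0.39) × 2.6988 ≈ 1.6463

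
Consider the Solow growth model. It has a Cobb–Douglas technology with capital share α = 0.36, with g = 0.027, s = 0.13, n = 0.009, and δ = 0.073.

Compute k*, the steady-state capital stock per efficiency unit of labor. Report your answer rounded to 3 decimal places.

At the steady state, Δk = 0, so s·k^α = (n + g + δ)·k.
Dividing both sides by k: k^(1−α) = s / (n + g + δ).
k^0.64 = 0.13 / (0.009 + 0.027 + 0.073) = 0.13 / 0.109 = 1.1927
k* = 1.1927^(1/0.64) ≈ 1.3170

k* ≈ 1.317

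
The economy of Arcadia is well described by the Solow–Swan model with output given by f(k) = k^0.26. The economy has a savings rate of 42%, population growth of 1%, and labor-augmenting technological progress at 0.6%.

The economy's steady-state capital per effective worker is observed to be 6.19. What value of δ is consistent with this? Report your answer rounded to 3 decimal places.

In steady state, investment equals break-even investment: s·k^α = (n + g + δ)·k.
So s / (n + g + δ) = (k*)^(1−α) = 6.19^0.74 = 3.8535.
Therefore n + g + δ = s / 3.8535 = 0.42 / 3.8535 = 0.1090, so δ = 0.1090 − 0.016 = 0.0930.

δ ≈ 0.093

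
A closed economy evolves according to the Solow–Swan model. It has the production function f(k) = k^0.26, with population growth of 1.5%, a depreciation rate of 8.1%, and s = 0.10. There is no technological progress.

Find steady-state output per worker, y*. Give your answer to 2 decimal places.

y* = 1.01

At the steady state, Δk = 0, so s·k^α = (n + δ)·k.
Dividing both sides by k: k^(1−α) = s / (n + δ).
k^0.74 = 0.10 / (0.015 + 0.081) = 0.10 / 0.096 = 1.0417
k* = 1.0417^(1/0.74) ≈ 1.0568
y* = (k*)^α = 1.0568^0.26 ≈ 1.0145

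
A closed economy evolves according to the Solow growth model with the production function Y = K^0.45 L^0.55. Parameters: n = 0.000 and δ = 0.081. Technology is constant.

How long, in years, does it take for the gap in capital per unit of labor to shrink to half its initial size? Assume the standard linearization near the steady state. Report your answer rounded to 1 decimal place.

half-life ≈ 15.6 years

Near the steady state the convergence rate is λ = (1 − α)(n + δ).
λ = (1 − 0.45) × 0.081 = 0.55 × 0.081 = 0.04455
Half-life = ln 2 / λ = 0.6931 / 0.04455 ≈ 15.56 years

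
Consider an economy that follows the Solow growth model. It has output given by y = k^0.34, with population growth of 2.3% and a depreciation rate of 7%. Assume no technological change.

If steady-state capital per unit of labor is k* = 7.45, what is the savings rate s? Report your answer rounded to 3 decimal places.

s ≈ 0.350

Steady state requires s·f(k) = (n + δ)·k, i.e. s·k^α = (n + δ)·k.
So s / (n + δ) = (k*)^(1−α) = 7.45^0.66 = 3.7638.
Therefore s = 3.7638 × (n + δ) = 3.7638 × 0.093 = 0.3500.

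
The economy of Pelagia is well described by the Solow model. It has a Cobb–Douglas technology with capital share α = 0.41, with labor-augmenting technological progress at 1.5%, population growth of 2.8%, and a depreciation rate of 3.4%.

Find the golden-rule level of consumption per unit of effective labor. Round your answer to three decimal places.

At the golden rule, f'(k) = n + g + δ, so α·k^(α−1) = n + g + δ and k_gold = (α/(n + g + δ))^(1/(1−α)).
k_gold = (0.41/0.077)^(1/0.59) = 5.3247^1.6949 ≈ 17.0215
c_gold = f(k_gold) − (n + g + δ)·k_gold = 3.1968 − 0.077×17.0215 ≈ 1.8861

c_gold ≈ 1.886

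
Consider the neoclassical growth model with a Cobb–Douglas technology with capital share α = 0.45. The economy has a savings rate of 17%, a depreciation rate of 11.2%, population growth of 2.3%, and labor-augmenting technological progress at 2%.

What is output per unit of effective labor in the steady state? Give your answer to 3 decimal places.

At the steady state, Δk = 0, so s·k^α = (n + g + δ)·k.
Dividing both sides by k: k^(1−α) = s / (n + g + δ).
k^0.55 = 0.17 / (0.023 + 0.020 + 0.112) = 0.17 / 0.155 = 1.0968
k* = 1.0968^(1/0.55) ≈ 1.1829
y* = (k*)^α = 1.1829^0.45 ≈ 1.0785

y* = 1.079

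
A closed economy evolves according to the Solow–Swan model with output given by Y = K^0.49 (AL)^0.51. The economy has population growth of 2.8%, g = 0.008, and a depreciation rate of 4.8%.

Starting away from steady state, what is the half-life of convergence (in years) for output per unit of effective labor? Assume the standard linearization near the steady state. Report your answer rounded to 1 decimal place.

Near the steady state the convergence rate is λ = (1 − α)(n + g + δ).
λ = (1 − 0.49) × 0.084 = 0.51 × 0.084 = 0.04284
Half-life = ln 2 / λ = 0.6931 / 0.04284 ≈ 16.18 years

about 16.2 years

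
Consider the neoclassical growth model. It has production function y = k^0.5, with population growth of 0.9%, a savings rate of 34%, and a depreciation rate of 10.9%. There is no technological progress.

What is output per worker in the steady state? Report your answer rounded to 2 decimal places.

y* ≈ 2.88

At the steady state, Δk = 0, so s·k^α = (n + δ)·k.
Rearranging, k^(1−α) = s / (n + δ).
k^0.5 = 0.34 / (0.009 + 0.109) = 0.34 / 0.118 = 2.8814
k* = 2.8814^(1/0.5) ≈ 8.3025
y* = (k*)^α = 8.3025^0.5 ≈ 2.8814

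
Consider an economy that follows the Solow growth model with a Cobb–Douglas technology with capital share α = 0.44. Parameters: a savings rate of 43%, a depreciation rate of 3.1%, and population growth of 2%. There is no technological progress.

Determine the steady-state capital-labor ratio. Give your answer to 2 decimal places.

k* = 45.02

In steady state, investment equals break-even investment: s·k^α = (n + δ)·k.
Rearranging, k^(1−α) = s / (n + δ).
k^0.56 = 0.43 / (0.020 + 0.031) = 0.43 / 0.051 = 8.4314
k* = 8.4314^(1/0.56) ≈ 45.0186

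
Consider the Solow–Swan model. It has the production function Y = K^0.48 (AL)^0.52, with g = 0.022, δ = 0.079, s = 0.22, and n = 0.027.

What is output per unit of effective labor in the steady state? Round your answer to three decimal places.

y* = 1.649

At the steady state, Δk = 0, so s·k^α = (n + g + δ)·k.
Rearranging, k^(1−α) = s / (n + g + δ).
k^0.52 = 0.22 / (0.027 + 0.022 + 0.079) = 0.22 / 0.128 = 1.7188
k* = 1.7188^(1/0.52) ≈ 2.8337
y* = (k*)^α = 2.8337^0.48 ≈ 1.6487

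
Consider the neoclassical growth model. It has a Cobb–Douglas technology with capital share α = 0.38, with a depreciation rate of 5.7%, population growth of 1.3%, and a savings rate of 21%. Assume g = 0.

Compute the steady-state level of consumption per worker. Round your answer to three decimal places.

c* ≈ 1.549

In steady state, investment equals break-even investment: s·k^α = (n + δ)·k.
Rearranging, k^(1−α) = s / (n + δ).
k^0.62 = 0.21 / (0.013 + 0.057) = 0.21 / 0.070 = 3.0000
k* = 3.0000^(1/0.62) ≈ 5.8823
y* = (k*)^α = 5.8823^0.38 ≈ 1.9608
c* = (1 − s)·y* = (1 − 0.21) × 1.9608 ≈ 1.5490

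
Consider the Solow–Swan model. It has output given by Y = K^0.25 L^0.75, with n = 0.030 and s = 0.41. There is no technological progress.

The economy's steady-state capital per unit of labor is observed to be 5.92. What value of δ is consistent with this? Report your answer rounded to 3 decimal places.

At the steady state, Δk = 0, so s·k^α = (n + δ)·k.
So s / (n + δ) = (k*)^(1−α) = 5.92^0.75 = 3.7953.
Therefore n + δ = s / 3.7953 = 0.41 / 3.7953 = 0.1080, so δ = 0.1080 − 0.030 = 0.0780.

δ ≈ 0.078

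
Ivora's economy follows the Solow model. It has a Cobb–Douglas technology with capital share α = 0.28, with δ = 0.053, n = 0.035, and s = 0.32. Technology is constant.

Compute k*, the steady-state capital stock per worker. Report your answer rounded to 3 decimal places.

At the steady state, Δk = 0, so s·k^α = (n + δ)·k.
Dividing both sides by k: k^(1−α) = s / (n + δ).
k^0.72 = 0.32 / (0.035 + 0.053) = 0.32 / 0.088 = 3.6364
k* = 3.6364^(1/0.72) ≈ 6.0077

k* ≈ 6.008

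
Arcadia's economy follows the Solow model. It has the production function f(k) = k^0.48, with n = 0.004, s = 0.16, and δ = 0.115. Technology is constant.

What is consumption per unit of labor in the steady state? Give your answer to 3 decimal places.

At the steady state, Δk = 0, so s·k^α = (n + δ)·k.
Dividing both sides by k: k^(1−α) = s / (n + δ).
k^0.52 = 0.16 / (0.004 + 0.115) = 0.16 / 0.119 = 1.3445
k* = 1.3445^(1/0.52) ≈ 1.7670
y* = (k*)^α = 1.7670^0.48 ≈ 1.3142
c* = (1 − s)·y* = (1 − 0.16) × 1.3142 ≈ 1.1039

c* = 1.104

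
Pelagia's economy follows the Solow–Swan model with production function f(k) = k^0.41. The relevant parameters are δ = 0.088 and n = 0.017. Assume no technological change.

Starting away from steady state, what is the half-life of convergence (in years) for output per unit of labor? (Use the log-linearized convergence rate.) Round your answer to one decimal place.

Near the steady state the convergence rate is λ = (1 − α)(n + δ).
λ = (1 − 0.41) × 0.105 = 0.59 × 0.105 = 0.06195
Half-life = ln 2 / λ = 0.6931 / 0.06195 ≈ 11.19 years

t_½ ≈ 11.2 years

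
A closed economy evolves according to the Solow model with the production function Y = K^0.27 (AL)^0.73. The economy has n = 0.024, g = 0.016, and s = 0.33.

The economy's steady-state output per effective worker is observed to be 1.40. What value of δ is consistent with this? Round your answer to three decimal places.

In steady state, investment equals break-even investment: s·k^α = (n + g + δ)·k.
Since y* = [s/(n + g + δ)]^(α/(1−α)), we have s/(n + g + δ) = (y*)^((1−α)/α) = 1.40^2.7037 = 2.4836.
Therefore n + g + δ = s / 2.4836 = 0.33 / 2.4836 = 0.1329, so δ = 0.1329 − 0.040 = 0.0929.

δ ≈ 0.093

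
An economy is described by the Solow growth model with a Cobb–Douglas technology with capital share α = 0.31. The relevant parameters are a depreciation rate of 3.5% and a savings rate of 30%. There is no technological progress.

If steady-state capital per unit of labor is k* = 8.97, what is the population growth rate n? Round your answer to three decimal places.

At the steady state, Δk = 0, so s·k^α = (n + δ)·k.
So s / (n + δ) = (k*)^(1−α) = 8.97^0.69 = 4.5439.
Therefore n + δ = s / 4.5439 = 0.30 / 4.5439 = 0.0660, so n = 0.0660 − 0.035 = 0.0310.

n ≈ 0.031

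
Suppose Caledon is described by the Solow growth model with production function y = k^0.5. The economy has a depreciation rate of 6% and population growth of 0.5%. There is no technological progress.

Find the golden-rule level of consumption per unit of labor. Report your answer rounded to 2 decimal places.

At the golden rule, f'(k) = n + δ, so α·k^(α−1) = n + δ and k_gold = (α/(n + δ))^(1/(1−α)).
k_gold = (0.5/0.065)^(1/0.5) = 7.6923^2 ≈ 59.1715
c_gold = f(k_gold) − (n + δ)·k_gold = 7.6923 − 0.065×59.1715 ≈ 3.8462

c_gold ≈ 3.85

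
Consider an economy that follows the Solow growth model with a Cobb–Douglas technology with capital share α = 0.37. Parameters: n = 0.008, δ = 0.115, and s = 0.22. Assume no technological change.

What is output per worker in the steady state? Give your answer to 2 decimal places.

y* = 1.41

Steady state requires s·f(k) = (n + δ)·k, i.e. s·k^α = (n + δ)·k.
Dividing both sides by k: k^(1−α) = s / (n + δ).
k^0.63 = 0.22 / (0.008 + 0.115) = 0.22 / 0.123 = 1.7886
k* = 1.7886^(1/0.63) ≈ 2.5166
y* = (k*)^α = 2.5166^0.37 ≈ 1.4070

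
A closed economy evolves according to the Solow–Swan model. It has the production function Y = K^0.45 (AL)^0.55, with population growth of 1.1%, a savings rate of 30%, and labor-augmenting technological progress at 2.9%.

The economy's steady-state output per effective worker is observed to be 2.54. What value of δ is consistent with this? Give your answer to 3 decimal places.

Steady state requires s·f(k) = (n + g + δ)·k, i.e. s·k^α = (n + g + δ)·k.
Since y* = [s/(n + g + δ)]^(α/(1−α)), we have s/(n + g + δ) = (y*)^((1−α)/α) = 2.54^1.2222 = 3.1246.
Therefore n + g + δ = s / 3.1246 = 0.30 / 3.1246 = 0.0960, so δ = 0.0960 − 0.040 = 0.0560.

δ ≈ 0.056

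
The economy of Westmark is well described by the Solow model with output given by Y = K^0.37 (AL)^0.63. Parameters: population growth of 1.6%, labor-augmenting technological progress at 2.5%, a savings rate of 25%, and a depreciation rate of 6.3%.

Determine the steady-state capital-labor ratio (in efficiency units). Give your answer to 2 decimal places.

In steady state, investment equals break-even investment: s·k^α = (n + g + δ)·k.
Rearranging, k^(1−α) = s / (n + g + δ).
k^0.63 = 0.25 / (0.016 + 0.025 + 0.063) = 0.25 / 0.104 = 2.4038
k* = 2.4038^(1/0.63) ≈ 4.0235

k* ≈ 4.02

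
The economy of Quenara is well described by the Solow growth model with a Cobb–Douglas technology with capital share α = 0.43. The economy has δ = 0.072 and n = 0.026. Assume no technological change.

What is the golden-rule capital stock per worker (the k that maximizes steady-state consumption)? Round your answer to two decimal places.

k_gold ≈ 13.39

The golden rule sets f'(k) = n + δ, i.e. α·k^(α−1) = n + δ.
So k^(1−α) = α / (n + δ) = 0.43 / 0.098 = 4.3878.
k_gold = 4.3878^(1/0.57) ≈ 13.3890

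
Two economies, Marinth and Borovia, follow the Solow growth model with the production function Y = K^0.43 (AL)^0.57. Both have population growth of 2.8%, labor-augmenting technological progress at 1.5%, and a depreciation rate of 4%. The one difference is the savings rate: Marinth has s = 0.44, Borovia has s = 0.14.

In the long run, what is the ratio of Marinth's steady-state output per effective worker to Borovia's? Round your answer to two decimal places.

Steady-state y* = [s/(n + g + δ)]^(α/(1−α)), so the ratio is [ (s_M/(n + g + δ)_M) / (s_B/(n + g + δ)_B) ]^0.7544.
s_M/(n + g + δ)_M = 0.44/0.083 = 5.3012; s_B/(n + g + δ)_B = 0.14/0.083 = 1.6867.
Ratio = (5.3012/1.6867)^0.7544 = 3.1429^0.7544 ≈ 2.3724

ratio ≈ 2.37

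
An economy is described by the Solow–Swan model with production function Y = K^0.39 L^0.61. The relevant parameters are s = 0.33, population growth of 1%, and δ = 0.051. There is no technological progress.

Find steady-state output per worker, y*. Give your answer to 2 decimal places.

y* ≈ 2.94

Steady state requires s·f(k) = (n + δ)·k, i.e. s·k^α = (n + δ)·k.
Dividing both sides by k: k^(1−α) = s / (n + δ).
k^0.61 = 0.33 / (0.010 + 0.051) = 0.33 / 0.061 = 5.4098
k* = 5.4098^(1/0.61) ≈ 15.9198
y* = (k*)^α = 15.9198^0.39 ≈ 2.9428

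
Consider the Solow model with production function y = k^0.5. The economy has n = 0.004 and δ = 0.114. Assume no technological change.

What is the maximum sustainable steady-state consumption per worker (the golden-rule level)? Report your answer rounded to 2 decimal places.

At the golden rule, f'(k) = n + δ, so α·k^(α−1) = n + δ and k_gold = (α/(n + δ))^(1/(1−α)).
k_gold = (0.5/0.118)^(1/0.5) = 4.2373^2 ≈ 17.9547
c_gold = f(k_gold) − (n + δ)·k_gold = 4.2373 − 0.118×17.9547 ≈ 2.1186

c_gold ≈ 2.12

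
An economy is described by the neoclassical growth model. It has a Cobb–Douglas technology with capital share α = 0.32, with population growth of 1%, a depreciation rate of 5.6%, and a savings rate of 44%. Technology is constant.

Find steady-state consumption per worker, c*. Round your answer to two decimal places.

c* = 1.37

At the steady state, Δk = 0, so s·k^α = (n + δ)·k.
Dividing both sides by k: k^(1−α) = s / (n + δ).
k^0.68 = 0.44 / (0.010 + 0.056) = 0.44 / 0.066 = 6.6667
k* = 6.6667^(1/0.68) ≈ 16.2792
y* = (k*)^α = 16.2792^0.32 ≈ 2.4419
c* = (1 − s)·y* = (1 − 0.44) × 2.4419 ≈ 1.3675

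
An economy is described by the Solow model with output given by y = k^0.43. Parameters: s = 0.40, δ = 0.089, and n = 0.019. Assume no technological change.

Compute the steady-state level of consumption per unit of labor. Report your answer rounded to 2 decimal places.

In steady state, investment equals break-even investment: s·k^α = (n + δ)·k.
Rearranging, k^(1−α) = s / (n + δ).
k^0.57 = 0.40 / (0.019 + 0.089) = 0.40 / 0.108 = 3.7037
k* = 3.7037^(1/0.57) ≈ 9.9450
y* = (k*)^α = 9.9450^0.43 ≈ 2.6852
c* = (1 − s)·y* = (1 − 0.40) × 2.6852 ≈ 1.6111

c* = 1.61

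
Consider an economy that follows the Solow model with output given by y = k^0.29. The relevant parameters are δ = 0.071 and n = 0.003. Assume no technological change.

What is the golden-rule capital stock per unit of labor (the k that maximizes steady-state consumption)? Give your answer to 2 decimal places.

k_gold ≈ 6.85

The golden rule sets f'(k) = n + δ, i.e. α·k^(α−1) = n + δ.
So k^(1−α) = α / (n + δ) = 0.29 / 0.074 = 3.9189.
k_gold = 3.9189^(1/0.71) ≈ 6.8461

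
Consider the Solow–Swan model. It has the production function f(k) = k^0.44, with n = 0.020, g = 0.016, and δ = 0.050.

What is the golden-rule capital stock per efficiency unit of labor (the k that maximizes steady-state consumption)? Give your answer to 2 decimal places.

The golden rule sets f'(k) = n + g + δ, i.e. α·k^(α−1) = n + g + δ.
So k^(1−α) = α / (n + g + δ) = 0.44 / 0.086 = 5.1163.
k_gold = 5.1163^(1/0.56) ≈ 18.4499

k_gold ≈ 18.45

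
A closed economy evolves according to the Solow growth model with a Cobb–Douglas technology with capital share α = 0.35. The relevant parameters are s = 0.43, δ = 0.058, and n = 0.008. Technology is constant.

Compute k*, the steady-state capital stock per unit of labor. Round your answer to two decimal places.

At the steady state, Δk = 0, so s·k^α = (n + δ)·k.
Rearranging, k^(1−α) = s / (n + δ).
k^0.65 = 0.43 / (0.008 + 0.058) = 0.43 / 0.066 = 6.5152
k* = 6.5152^(1/0.65) ≈ 17.8730

k* = 17.87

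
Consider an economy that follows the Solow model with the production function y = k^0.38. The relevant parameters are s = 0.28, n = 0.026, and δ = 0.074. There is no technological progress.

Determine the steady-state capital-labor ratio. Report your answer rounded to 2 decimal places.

k* = 5.26

At the steady state, Δk = 0, so s·k^α = (n + δ)·k.
Rearranging, k^(1−α) = s / (n + δ).
k^0.62 = 0.28 / (0.026 + 0.074) = 0.28 / 0.100 = 2.8000
k* = 2.8000^(1/0.62) ≈ 5.2629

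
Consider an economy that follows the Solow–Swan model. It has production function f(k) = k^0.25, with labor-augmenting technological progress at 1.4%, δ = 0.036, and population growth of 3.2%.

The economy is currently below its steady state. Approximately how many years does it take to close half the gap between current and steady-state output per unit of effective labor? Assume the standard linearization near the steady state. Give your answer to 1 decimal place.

Near the steady state the convergence rate is λ = (1 − α)(n + g + δ).
λ = (1 − 0.25) × 0.082 = 0.75 × 0.082 = 0.0615
Half-life = ln 2 / λ = 0.6931 / 0.0615 ≈ 11.27 years

t_½ ≈ 11.3 years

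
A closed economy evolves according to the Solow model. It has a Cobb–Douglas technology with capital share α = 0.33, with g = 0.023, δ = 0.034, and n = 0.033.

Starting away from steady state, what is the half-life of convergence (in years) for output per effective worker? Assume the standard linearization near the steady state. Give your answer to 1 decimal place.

Near the steady state the convergence rate is λ = (1 − α)(n + g + δ).
λ = (1 − 0.33) × 0.090 = 0.67 × 0.090 = 0.0603
Half-life = ln 2 / λ = 0.6931 / 0.0603 ≈ 11.49 years

t_½ ≈ 11.5 years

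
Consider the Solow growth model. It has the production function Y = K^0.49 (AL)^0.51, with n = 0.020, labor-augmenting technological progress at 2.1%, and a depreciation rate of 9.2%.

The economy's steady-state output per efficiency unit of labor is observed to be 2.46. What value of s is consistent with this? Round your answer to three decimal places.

s ≈ 0.339

In steady state, investment equals break-even investment: s·k^α = (n + g + δ)·k.
Since y* = [s/(n + g + δ)]^(α/(1−α)), we have s/(n + g + δ) = (y*)^((1−α)/α) = 2.46^1.0408 = 2.5520.
Therefore s = 2.5520 × (n + g + δ) = 2.5520 × 0.133 = 0.3394.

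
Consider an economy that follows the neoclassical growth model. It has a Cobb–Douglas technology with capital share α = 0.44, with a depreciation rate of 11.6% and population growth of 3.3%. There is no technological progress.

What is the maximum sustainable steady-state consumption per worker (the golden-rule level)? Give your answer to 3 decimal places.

c_gold ≈ 1.311

At the golden rule, f'(k) = n + δ, so α·k^(α−1) = n + δ and k_gold = (α/(n + δ))^(1/(1−α)).
k_gold = (0.44/0.149)^(1/0.56) = 2.9530^1.7857 ≈ 6.9143
c_gold = f(k_gold) − (n + δ)·k_gold = 2.3415 − 0.149×6.9143 ≈ 1.3113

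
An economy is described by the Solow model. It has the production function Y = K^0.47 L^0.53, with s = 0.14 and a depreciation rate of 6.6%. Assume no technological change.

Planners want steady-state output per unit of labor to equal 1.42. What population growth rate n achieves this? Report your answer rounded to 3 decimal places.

n ≈ 0.028

In steady state, investment equals break-even investment: s·k^α = (n + δ)·k.
Since y* = [s/(n + δ)]^(α/(1−α)), we have s/(n + δ) = (y*)^((1−α)/α) = 1.42^1.1277 = 1.4850.
Therefore n + δ = s / 1.4850 = 0.14 / 1.4850 = 0.0943, so n = 0.0943 − 0.066 = 0.0283.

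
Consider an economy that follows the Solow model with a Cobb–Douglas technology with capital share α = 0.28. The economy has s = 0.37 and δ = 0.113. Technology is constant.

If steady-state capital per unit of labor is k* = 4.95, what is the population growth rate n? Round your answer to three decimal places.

At the steady state, Δk = 0, so s·k^α = (n + δ)·k.
So s / (n + δ) = (k*)^(1−α) = 4.95^0.72 = 3.1631.
Therefore n + δ = s / 3.1631 = 0.37 / 3.1631 = 0.1170, so n = 0.1170 − 0.113 = 0.0040.

n ≈ 0.004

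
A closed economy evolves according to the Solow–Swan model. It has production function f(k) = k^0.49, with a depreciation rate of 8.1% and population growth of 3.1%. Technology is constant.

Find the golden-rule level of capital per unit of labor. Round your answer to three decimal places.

The golden rule sets f'(k) = n + δ, i.e. α·k^(α−1) = n + δ.
So k^(1−α) = α / (n + δ) = 0.49 / 0.112 = 4.3750.
k_gold = 4.3750^(1/0.51) ≈ 18.0642

k_gold ≈ 18.064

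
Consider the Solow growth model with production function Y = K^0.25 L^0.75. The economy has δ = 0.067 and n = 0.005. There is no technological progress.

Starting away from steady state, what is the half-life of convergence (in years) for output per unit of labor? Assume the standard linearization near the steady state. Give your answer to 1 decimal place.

half-life ≈ 12.8 years

Near the steady state the convergence rate is λ = (1 − α)(n + δ).
λ = (1 − 0.25) × 0.072 = 0.75 × 0.072 = 0.0540
Half-life = ln 2 / λ = 0.6931 / 0.0540 ≈ 12.84 years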